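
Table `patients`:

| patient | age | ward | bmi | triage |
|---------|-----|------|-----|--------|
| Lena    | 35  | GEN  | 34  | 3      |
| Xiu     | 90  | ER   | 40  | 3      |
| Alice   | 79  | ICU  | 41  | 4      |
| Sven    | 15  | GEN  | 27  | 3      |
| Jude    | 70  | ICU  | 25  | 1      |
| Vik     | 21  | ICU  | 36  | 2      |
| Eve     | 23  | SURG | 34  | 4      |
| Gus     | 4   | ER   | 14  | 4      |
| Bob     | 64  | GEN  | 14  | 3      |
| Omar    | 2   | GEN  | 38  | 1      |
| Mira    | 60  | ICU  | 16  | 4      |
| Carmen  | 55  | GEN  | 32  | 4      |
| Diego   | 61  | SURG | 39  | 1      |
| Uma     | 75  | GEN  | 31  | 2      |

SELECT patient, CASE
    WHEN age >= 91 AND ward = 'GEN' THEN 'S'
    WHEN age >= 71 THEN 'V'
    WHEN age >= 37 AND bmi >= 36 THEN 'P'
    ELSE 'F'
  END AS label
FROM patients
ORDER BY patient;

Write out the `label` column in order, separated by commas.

patient=Alice: age >= 71 → V
patient=Bob: ELSE → F
patient=Carmen: ELSE → F
patient=Diego: age >= 37 AND bmi >= 36 → P
patient=Eve: ELSE → F
patient=Gus: ELSE → F
patient=Jude: ELSE → F
patient=Lena: ELSE → F
patient=Mira: ELSE → F
patient=Omar: ELSE → F
patient=Sven: ELSE → F
patient=Uma: age >= 71 → V
patient=Vik: ELSE → F
patient=Xiu: age >= 71 → V

V, F, F, P, F, F, F, F, F, F, F, V, F, V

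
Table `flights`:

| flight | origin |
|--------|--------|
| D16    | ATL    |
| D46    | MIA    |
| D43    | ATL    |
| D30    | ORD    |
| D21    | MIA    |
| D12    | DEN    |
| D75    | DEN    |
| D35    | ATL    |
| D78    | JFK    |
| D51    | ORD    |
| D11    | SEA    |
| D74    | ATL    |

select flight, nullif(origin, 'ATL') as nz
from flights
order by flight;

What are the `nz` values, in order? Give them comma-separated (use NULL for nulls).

SEA, DEN, NULL, MIA, ORD, NULL, NULL, MIA, ORD, NULL, DEN, JFK

flight=D11: origin=SEA vs ATL: differ → SEA
flight=D12: origin=DEN vs ATL: differ → DEN
flight=D16: origin=ATL vs ATL: equal → NULL
flight=D21: origin=MIA vs ATL: differ → MIA
flight=D30: origin=ORD vs ATL: differ → ORD
flight=D35: origin=ATL vs ATL: equal → NULL
flight=D43: origin=ATL vs ATL: equal → NULL
flight=D46: origin=MIA vs ATL: differ → MIA
flight=D51: origin=ORD vs ATL: differ → ORD
flight=D74: origin=ATL vs ATL: equal → NULL
flight=D75: origin=DEN vs ATL: differ → DEN
flight=D78: origin=JFK vs ATL: differ → JFK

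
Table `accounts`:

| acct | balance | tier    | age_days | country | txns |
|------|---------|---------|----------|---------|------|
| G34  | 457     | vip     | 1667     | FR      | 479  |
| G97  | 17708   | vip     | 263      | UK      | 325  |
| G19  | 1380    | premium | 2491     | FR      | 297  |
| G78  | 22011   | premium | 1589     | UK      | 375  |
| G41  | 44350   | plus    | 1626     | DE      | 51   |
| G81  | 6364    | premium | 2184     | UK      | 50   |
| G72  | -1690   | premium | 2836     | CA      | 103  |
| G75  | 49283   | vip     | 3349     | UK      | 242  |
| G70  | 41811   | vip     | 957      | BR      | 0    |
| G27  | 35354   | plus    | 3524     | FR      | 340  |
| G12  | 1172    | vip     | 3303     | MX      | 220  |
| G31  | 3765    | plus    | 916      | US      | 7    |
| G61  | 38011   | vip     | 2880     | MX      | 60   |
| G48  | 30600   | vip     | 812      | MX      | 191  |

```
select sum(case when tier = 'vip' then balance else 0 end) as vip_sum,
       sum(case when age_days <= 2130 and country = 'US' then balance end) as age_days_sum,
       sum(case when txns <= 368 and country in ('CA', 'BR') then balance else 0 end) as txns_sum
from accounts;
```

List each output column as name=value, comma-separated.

[vip_sum: tier = 'vip']
acct=G34: ✓ → 457
acct=G97: ✓ → 17708
acct=G19: ✗
acct=G78: ✗
acct=G41: ✗
acct=G81: ✗
acct=G72: ✗
acct=G75: ✓ → 49283
acct=G70: ✓ → 41811
acct=G27: ✗
acct=G12: ✓ → 1172
acct=G31: ✗
acct=G61: ✓ → 38011
acct=G48: ✓ → 30600
vip_sum = 457 + 17708 + 49283 + 41811 + 1172 + 38011 + 30600 = 179042
—
[age_days_sum: age_days <= 2130 and country = 'US']
acct=G34: ✗
acct=G97: ✗
acct=G19: ✗
acct=G78: ✗
acct=G41: ✗
acct=G81: ✗
acct=G72: ✗
acct=G75: ✗
acct=G70: ✗
acct=G27: ✗
acct=G12: ✗
acct=G31: ✓ → 3765
acct=G61: ✗
acct=G48: ✗
age_days_sum = 3765
—
[txns_sum: txns <= 368 and country in ('CA', 'BR')]
acct=G34: ✗
acct=G97: ✗
acct=G19: ✗
acct=G78: ✗
acct=G41: ✗
acct=G81: ✗
acct=G72: ✓ → -1690
acct=G75: ✗
acct=G70: ✓ → 41811
acct=G27: ✗
acct=G12: ✗
acct=G31: ✗
acct=G61: ✗
acct=G48: ✗
txns_sum = -1690 + 41811 = 40121

vip_sum=179042, age_days_sum=3765, txns_sum=40121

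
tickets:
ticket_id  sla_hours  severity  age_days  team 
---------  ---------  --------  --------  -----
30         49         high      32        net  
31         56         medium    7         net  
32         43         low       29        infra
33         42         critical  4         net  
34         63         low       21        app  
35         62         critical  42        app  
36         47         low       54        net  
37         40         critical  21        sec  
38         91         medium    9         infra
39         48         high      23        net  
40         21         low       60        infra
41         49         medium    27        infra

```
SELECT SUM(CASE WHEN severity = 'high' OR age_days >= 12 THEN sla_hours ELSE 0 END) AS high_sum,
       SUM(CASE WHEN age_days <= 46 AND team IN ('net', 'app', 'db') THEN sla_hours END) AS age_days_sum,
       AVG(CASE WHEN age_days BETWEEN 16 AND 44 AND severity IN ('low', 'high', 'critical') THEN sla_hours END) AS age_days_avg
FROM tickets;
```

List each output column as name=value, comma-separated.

[high_sum: severity = 'high' OR age_days >= 12]
ticket_id=30: ✓ → 49
ticket_id=31: ✗
ticket_id=32: ✓ → 43
ticket_id=33: ✗
ticket_id=34: ✓ → 63
ticket_id=35: ✓ → 62
ticket_id=36: ✓ → 47
ticket_id=37: ✓ → 40
ticket_id=38: ✗
ticket_id=39: ✓ → 48
ticket_id=40: ✓ → 21
ticket_id=41: ✓ → 49
high_sum = 49 + 43 + 63 + 62 + 47 + 40 + 48 + 21 + 49 = 422
—
[age_days_sum: age_days <= 46 AND team IN ('net', 'app', 'db')]
ticket_id=30: ✓ → 49
ticket_id=31: ✓ → 56
ticket_id=32: ✗
ticket_id=33: ✓ → 42
ticket_id=34: ✓ → 63
ticket_id=35: ✓ → 62
ticket_id=36: ✗
ticket_id=37: ✗
ticket_id=38: ✗
ticket_id=39: ✓ → 48
ticket_id=40: ✗
ticket_id=41: ✗
age_days_sum = 49 + 56 + 42 + 63 + 62 + 48 = 320
—
[age_days_avg: age_days BETWEEN 16 AND 44 AND severity IN ('low', 'high', 'critical')]
ticket_id=30: ✓ → 49
ticket_id=31: ✗
ticket_id=32: ✓ → 43
ticket_id=33: ✗
ticket_id=34: ✓ → 63
ticket_id=35: ✓ → 62
ticket_id=36: ✗
ticket_id=37: ✓ → 40
ticket_id=38: ✗
ticket_id=39: ✓ → 48
ticket_id=40: ✗
ticket_id=41: ✗
age_days_avg = (49 + 43 + 63 + 62 + 40 + 48) / 6 = 50.8333333333

high_sum=422, age_days_sum=320, age_days_avg=50.8333333333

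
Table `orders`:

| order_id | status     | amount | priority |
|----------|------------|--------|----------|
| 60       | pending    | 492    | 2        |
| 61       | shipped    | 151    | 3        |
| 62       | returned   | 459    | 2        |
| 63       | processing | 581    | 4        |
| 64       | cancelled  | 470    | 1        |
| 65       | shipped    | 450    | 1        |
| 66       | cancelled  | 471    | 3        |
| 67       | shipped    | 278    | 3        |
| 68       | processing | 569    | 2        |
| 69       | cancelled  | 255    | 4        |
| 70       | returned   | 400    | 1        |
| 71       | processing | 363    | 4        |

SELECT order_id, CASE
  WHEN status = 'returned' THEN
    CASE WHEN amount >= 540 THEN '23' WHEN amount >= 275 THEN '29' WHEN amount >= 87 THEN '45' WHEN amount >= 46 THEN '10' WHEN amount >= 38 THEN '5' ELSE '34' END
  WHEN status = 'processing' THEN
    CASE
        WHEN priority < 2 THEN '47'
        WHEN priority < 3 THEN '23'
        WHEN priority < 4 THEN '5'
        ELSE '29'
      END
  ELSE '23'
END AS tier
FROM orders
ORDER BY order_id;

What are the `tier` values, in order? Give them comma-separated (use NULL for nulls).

23, 23, 29, 29, 23, 23, 23, 23, 23, 23, 29, 29

order_id=60: status='pending' → outer ELSE → 23
order_id=61: status='shipped' → outer ELSE → 23
order_id=62: status='returned' → inner[amount >= 275] → 29
order_id=63: status='processing' → inner[ELSE] → 29
order_id=64: status='cancelled' → outer ELSE → 23
order_id=65: status='shipped' → outer ELSE → 23
order_id=66: status='cancelled' → outer ELSE → 23
order_id=67: status='shipped' → outer ELSE → 23
order_id=68: status='processing' → inner[priority < 3] → 23
order_id=69: status='cancelled' → outer ELSE → 23
order_id=70: status='returned' → inner[amount >= 275] → 29
order_id=71: status='processing' → inner[ELSE] → 29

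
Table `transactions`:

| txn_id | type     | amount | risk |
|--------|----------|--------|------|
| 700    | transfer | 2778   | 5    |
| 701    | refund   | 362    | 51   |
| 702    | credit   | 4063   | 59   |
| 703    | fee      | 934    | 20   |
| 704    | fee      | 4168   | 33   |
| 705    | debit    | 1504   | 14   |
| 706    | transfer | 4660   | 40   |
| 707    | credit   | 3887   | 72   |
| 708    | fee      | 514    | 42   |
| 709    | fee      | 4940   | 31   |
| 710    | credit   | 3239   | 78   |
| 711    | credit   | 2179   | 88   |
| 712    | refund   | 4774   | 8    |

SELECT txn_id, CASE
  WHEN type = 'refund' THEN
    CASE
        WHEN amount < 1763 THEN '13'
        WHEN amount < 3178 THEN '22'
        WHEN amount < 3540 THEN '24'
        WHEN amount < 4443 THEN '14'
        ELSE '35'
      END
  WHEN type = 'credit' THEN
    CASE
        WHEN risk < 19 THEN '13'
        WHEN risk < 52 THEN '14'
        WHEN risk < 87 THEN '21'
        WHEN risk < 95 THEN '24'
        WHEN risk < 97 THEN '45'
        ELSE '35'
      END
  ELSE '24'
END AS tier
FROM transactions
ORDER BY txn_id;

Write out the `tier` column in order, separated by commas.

24, 13, 21, 24, 24, 24, 24, 21, 24, 24, 21, 24, 35

txn_id=700: type='transfer' → outer ELSE → 24
txn_id=701: type='refund' → inner[amount < 1763] → 13
txn_id=702: type='credit' → inner[risk < 87] → 21
txn_id=703: type='fee' → outer ELSE → 24
txn_id=704: type='fee' → outer ELSE → 24
txn_id=705: type='debit' → outer ELSE → 24
txn_id=706: type='transfer' → outer ELSE → 24
txn_id=707: type='credit' → inner[risk < 87] → 21
txn_id=708: type='fee' → outer ELSE → 24
txn_id=709: type='fee' → outer ELSE → 24
txn_id=710: type='credit' → inner[risk < 87] → 21
txn_id=711: type='credit' → inner[risk < 95] → 24
txn_id=712: type='refund' → inner[ELSE] → 35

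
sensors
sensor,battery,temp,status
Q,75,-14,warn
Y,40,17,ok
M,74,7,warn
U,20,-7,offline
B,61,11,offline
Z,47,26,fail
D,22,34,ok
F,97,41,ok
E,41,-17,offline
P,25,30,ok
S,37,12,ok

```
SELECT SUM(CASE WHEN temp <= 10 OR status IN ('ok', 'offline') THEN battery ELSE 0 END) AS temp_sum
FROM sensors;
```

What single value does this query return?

sensor=Q: ✓ → 75
sensor=Y: ✓ → 40
sensor=M: ✓ → 74
sensor=U: ✓ → 20
sensor=B: ✓ → 61
sensor=Z: ✗
sensor=D: ✓ → 22
sensor=F: ✓ → 97
sensor=E: ✓ → 41
sensor=P: ✓ → 25
sensor=S: ✓ → 37
temp_sum = 75 + 40 + 74 + 20 + 61 + 22 + 97 + 41 + 25 + 37 = 492

492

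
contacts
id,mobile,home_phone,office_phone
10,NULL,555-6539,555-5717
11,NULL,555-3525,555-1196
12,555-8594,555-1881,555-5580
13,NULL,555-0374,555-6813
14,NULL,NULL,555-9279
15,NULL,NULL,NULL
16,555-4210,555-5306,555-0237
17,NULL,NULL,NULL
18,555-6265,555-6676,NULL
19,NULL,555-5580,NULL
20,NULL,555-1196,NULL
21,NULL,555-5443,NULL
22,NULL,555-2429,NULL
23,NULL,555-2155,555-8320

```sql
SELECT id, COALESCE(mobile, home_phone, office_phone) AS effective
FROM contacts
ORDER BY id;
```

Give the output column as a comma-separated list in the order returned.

id=10: mobile=NULL, home_phone=555-6539 → 555-6539
id=11: mobile=NULL, home_phone=555-3525 → 555-3525
id=12: mobile=555-8594 → 555-8594
id=13: mobile=NULL, home_phone=555-0374 → 555-0374
id=14: mobile=NULL, home_phone=NULL, office_phone=555-9279 → 555-9279
id=15: mobile=NULL, home_phone=NULL, office_phone=NULL (all NULL) → NULL
id=16: mobile=555-4210 → 555-4210
id=17: mobile=NULL, home_phone=NULL, office_phone=NULL (all NULL) → NULL
id=18: mobile=555-6265 → 555-6265
id=19: mobile=NULL, home_phone=555-5580 → 555-5580
id=20: mobile=NULL, home_phone=555-1196 → 555-1196
id=21: mobile=NULL, home_phone=555-5443 → 555-5443
id=22: mobile=NULL, home_phone=555-2429 → 555-2429
id=23: mobile=NULL, home_phone=555-2155 → 555-2155

555-6539, 555-3525, 555-8594, 555-0374, 555-9279, NULL, 555-4210, NULL, 555-6265, 555-5580, 555-1196, 555-5443, 555-2429, 555-2155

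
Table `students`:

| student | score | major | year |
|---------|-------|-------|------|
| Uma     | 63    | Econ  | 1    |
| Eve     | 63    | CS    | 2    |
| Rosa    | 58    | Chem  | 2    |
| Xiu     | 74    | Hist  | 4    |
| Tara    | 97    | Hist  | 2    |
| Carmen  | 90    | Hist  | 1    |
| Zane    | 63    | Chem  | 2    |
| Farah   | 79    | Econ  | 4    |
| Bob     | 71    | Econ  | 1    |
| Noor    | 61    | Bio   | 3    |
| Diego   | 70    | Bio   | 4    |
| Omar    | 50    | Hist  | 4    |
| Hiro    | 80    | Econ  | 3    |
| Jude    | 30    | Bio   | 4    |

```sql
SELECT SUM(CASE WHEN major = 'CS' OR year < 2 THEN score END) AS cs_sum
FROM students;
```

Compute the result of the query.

287

student=Uma: ✓ → 63
student=Eve: ✓ → 63
student=Rosa: ✗
student=Xiu: ✗
student=Tara: ✗
student=Carmen: ✓ → 90
student=Zane: ✗
student=Farah: ✗
student=Bob: ✓ → 71
student=Noor: ✗
student=Diego: ✗
student=Omar: ✗
student=Hiro: ✗
student=Jude: ✗
cs_sum = 63 + 63 + 90 + 71 = 287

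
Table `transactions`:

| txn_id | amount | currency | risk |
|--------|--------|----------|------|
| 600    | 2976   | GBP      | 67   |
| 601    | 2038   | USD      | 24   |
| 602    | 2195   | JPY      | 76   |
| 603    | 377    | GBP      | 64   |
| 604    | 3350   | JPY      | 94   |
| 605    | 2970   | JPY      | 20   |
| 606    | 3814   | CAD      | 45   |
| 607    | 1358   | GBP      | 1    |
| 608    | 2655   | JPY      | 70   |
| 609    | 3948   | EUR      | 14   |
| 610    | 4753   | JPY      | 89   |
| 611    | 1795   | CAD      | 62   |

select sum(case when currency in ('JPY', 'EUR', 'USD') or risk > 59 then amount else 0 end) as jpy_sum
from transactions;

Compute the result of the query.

27057

txn_id=600: ✓ → 2976
txn_id=601: ✓ → 2038
txn_id=602: ✓ → 2195
txn_id=603: ✓ → 377
txn_id=604: ✓ → 3350
txn_id=605: ✓ → 2970
txn_id=606: ✗
txn_id=607: ✗
txn_id=608: ✓ → 2655
txn_id=609: ✓ → 3948
txn_id=610: ✓ → 4753
txn_id=611: ✓ → 1795
jpy_sum = 2976 + 2038 + 2195 + 377 + 3350 + 2970 + 2655 + 3948 + 4753 + 1795 = 27057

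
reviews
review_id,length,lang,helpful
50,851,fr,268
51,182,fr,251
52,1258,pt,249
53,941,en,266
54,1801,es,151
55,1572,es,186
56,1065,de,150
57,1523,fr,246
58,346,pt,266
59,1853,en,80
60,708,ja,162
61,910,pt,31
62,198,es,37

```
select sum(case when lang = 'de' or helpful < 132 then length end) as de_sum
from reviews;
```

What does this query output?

4026

review_id=50: ✗
review_id=51: ✗
review_id=52: ✗
review_id=53: ✗
review_id=54: ✗
review_id=55: ✗
review_id=56: ✓ → 1065
review_id=57: ✗
review_id=58: ✗
review_id=59: ✓ → 1853
review_id=60: ✗
review_id=61: ✓ → 910
review_id=62: ✓ → 198
de_sum = 1065 + 1853 + 910 + 198 = 4026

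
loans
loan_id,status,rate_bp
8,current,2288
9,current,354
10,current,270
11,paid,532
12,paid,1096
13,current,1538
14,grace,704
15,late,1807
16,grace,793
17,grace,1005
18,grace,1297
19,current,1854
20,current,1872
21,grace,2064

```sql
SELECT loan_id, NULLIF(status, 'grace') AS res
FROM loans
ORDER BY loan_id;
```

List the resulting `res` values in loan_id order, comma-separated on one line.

loan_id=8: status=current vs grace: differ → current
loan_id=9: status=current vs grace: differ → current
loan_id=10: status=current vs grace: differ → current
loan_id=11: status=paid vs grace: differ → paid
loan_id=12: status=paid vs grace: differ → paid
loan_id=13: status=current vs grace: differ → current
loan_id=14: status=grace vs grace: equal → NULL
loan_id=15: status=late vs grace: differ → late
loan_id=16: status=grace vs grace: equal → NULL
loan_id=17: status=grace vs grace: equal → NULL
loan_id=18: status=grace vs grace: equal → NULL
loan_id=19: status=current vs grace: differ → current
loan_id=20: status=current vs grace: differ → current
loan_id=21: status=grace vs grace: equal → NULL

current, current, current, paid, paid, current, NULL, late, NULL, NULL, NULL, current, current, NULL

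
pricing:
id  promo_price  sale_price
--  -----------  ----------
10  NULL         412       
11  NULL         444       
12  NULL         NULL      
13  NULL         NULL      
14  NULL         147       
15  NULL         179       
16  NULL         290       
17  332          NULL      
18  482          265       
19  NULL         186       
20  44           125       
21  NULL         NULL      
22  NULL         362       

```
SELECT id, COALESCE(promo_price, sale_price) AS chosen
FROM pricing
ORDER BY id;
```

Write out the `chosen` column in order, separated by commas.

id=10: promo_price=NULL, sale_price=412 → 412
id=11: promo_price=NULL, sale_price=444 → 444
id=12: promo_price=NULL, sale_price=NULL (all NULL) → NULL
id=13: promo_price=NULL, sale_price=NULL (all NULL) → NULL
id=14: promo_price=NULL, sale_price=147 → 147
id=15: promo_price=NULL, sale_price=179 → 179
id=16: promo_price=NULL, sale_price=290 → 290
id=17: promo_price=332 → 332
id=18: promo_price=482 → 482
id=19: promo_price=NULL, sale_price=186 → 186
id=20: promo_price=44 → 44
id=21: promo_price=NULL, sale_price=NULL (all NULL) → NULL
id=22: promo_price=NULL, sale_price=362 → 362

412, 444, NULL, NULL, 147, 179, 290, 332, 482, 186, 44, NULL, 362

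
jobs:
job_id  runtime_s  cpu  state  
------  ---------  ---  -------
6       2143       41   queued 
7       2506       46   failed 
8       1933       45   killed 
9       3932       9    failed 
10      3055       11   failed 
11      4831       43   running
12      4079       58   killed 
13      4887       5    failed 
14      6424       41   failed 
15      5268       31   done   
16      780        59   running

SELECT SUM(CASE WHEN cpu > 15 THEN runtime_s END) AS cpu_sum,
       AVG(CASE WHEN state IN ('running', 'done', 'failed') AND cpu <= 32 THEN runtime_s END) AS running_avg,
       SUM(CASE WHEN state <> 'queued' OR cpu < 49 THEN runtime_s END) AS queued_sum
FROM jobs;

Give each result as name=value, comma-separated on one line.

[cpu_sum: cpu > 15]
job_id=6: ✓ → 2143
job_id=7: ✓ → 2506
job_id=8: ✓ → 1933
job_id=9: ✗
job_id=10: ✗
job_id=11: ✓ → 4831
job_id=12: ✓ → 4079
job_id=13: ✗
job_id=14: ✓ → 6424
job_id=15: ✓ → 5268
job_id=16: ✓ → 780
cpu_sum = 2143 + 2506 + 1933 + 4831 + 4079 + 6424 + 5268 + 780 = 27964
—
[running_avg: state IN ('running', 'done', 'failed') AND cpu <= 32]
job_id=6: ✗
job_id=7: ✗
job_id=8: ✗
job_id=9: ✓ → 3932
job_id=10: ✓ → 3055
job_id=11: ✗
job_id=12: ✗
job_id=13: ✓ → 4887
job_id=14: ✗
job_id=15: ✓ → 5268
job_id=16: ✗
running_avg = (3932 + 3055 + 4887 + 5268) / 4 = 4285.5
—
[queued_sum: state <> 'queued' OR cpu < 49]
job_id=6: ✓ → 2143
job_id=7: ✓ → 2506
job_id=8: ✓ → 1933
job_id=9: ✓ → 3932
job_id=10: ✓ → 3055
job_id=11: ✓ → 4831
job_id=12: ✓ → 4079
job_id=13: ✓ → 4887
job_id=14: ✓ → 6424
job_id=15: ✓ → 5268
job_id=16: ✓ → 780
queued_sum = 2143 + 2506 + 1933 + 3932 + 3055 + 4831 + 4079 + 4887 + 6424 + 5268 + 780 = 39838

cpu_sum=27964, running_avg=4285.5, queued_sum=39838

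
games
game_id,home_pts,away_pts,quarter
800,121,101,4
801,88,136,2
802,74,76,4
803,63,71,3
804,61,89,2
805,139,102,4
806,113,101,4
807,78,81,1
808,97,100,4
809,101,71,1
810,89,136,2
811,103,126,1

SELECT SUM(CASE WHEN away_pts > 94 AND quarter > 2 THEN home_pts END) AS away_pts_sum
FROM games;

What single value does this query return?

game_id=800: ✓ → 121
game_id=801: ✗
game_id=802: ✗
game_id=803: ✗
game_id=804: ✗
game_id=805: ✓ → 139
game_id=806: ✓ → 113
game_id=807: ✗
game_id=808: ✓ → 97
game_id=809: ✗
game_id=810: ✗
game_id=811: ✗
away_pts_sum = 121 + 139 + 113 + 97 = 470

470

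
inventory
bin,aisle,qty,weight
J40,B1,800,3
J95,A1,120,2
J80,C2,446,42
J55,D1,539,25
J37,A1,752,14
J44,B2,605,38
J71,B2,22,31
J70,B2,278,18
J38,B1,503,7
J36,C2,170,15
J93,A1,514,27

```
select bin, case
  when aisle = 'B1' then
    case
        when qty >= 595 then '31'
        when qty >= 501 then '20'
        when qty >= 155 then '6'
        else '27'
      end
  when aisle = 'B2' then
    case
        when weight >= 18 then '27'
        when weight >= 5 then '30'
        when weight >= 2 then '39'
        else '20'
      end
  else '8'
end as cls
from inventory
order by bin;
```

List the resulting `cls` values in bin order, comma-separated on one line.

bin=J36: aisle='C2' → outer ELSE → 8
bin=J37: aisle='A1' → outer ELSE → 8
bin=J38: aisle='B1' → inner[qty >= 501] → 20
bin=J40: aisle='B1' → inner[qty >= 595] → 31
bin=J44: aisle='B2' → inner[weight >= 18] → 27
bin=J55: aisle='D1' → outer ELSE → 8
bin=J70: aisle='B2' → inner[weight >= 18] → 27
bin=J71: aisle='B2' → inner[weight >= 18] → 27
bin=J80: aisle='C2' → outer ELSE → 8
bin=J93: aisle='A1' → outer ELSE → 8
bin=J95: aisle='A1' → outer ELSE → 8

8, 8, 20, 31, 27, 8, 27, 27, 8, 8, 8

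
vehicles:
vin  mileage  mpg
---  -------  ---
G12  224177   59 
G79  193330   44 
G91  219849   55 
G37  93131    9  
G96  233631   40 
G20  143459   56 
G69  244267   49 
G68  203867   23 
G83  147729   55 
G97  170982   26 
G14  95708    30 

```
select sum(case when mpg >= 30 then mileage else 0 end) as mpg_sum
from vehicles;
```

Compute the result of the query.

1502150

vin=G12: ✓ → 224177
vin=G79: ✓ → 193330
vin=G91: ✓ → 219849
vin=G37: ✗
vin=G96: ✓ → 233631
vin=G20: ✓ → 143459
vin=G69: ✓ → 244267
vin=G68: ✗
vin=G83: ✓ → 147729
vin=G97: ✗
vin=G14: ✓ → 95708
mpg_sum = 224177 + 193330 + 219849 + 233631 + 143459 + 244267 + 147729 + 95708 = 1502150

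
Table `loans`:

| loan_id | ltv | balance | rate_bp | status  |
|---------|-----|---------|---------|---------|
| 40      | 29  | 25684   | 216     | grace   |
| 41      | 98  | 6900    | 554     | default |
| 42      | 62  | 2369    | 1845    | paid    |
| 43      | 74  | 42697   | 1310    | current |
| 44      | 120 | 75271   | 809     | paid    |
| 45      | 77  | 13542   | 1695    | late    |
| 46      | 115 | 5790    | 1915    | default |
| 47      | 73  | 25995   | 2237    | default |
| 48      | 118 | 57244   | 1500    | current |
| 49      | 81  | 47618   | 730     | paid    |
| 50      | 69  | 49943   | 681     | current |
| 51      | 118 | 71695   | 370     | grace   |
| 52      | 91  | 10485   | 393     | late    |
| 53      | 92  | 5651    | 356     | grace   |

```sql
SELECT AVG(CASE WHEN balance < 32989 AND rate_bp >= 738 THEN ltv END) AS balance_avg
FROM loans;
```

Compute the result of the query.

loan_id=40: ✗
loan_id=41: ✗
loan_id=42: ✓ → 62
loan_id=43: ✗
loan_id=44: ✗
loan_id=45: ✓ → 77
loan_id=46: ✓ → 115
loan_id=47: ✓ → 73
loan_id=48: ✗
loan_id=49: ✗
loan_id=50: ✗
loan_id=51: ✗
loan_id=52: ✗
loan_id=53: ✗
balance_avg = (62 + 77 + 115 + 73) / 4 = 81.75

81.75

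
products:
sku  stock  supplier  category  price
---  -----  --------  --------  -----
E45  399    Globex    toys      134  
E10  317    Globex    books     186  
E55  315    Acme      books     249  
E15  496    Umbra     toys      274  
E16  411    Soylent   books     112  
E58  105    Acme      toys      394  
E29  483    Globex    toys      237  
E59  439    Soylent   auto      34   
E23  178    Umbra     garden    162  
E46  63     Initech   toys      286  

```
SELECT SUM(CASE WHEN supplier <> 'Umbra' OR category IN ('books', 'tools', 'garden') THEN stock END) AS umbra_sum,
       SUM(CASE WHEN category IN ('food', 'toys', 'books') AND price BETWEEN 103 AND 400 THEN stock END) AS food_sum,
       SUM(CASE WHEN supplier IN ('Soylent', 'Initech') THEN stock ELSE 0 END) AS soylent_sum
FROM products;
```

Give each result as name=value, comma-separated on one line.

[umbra_sum: supplier <> 'Umbra' OR category IN ('books', 'tools', 'garden')]
sku=E45: ✓ → 399
sku=E10: ✓ → 317
sku=E55: ✓ → 315
sku=E15: ✗
sku=E16: ✓ → 411
sku=E58: ✓ → 105
sku=E29: ✓ → 483
sku=E59: ✓ → 439
sku=E23: ✓ → 178
sku=E46: ✓ → 63
umbra_sum = 399 + 317 + 315 + 411 + 105 + 483 + 439 + 178 + 63 = 2710
—
[food_sum: category IN ('food', 'toys', 'books') AND price BETWEEN 103 AND 400]
sku=E45: ✓ → 399
sku=E10: ✓ → 317
sku=E55: ✓ → 315
sku=E15: ✓ → 496
sku=E16: ✓ → 411
sku=E58: ✓ → 105
sku=E29: ✓ → 483
sku=E59: ✗
sku=E23: ✗
sku=E46: ✓ → 63
food_sum = 399 + 317 + 315 + 496 + 411 + 105 + 483 + 63 = 2589
—
[soylent_sum: supplier IN ('Soylent', 'Initech')]
sku=E45: ✗
sku=E10: ✗
sku=E55: ✗
sku=E15: ✗
sku=E16: ✓ → 411
sku=E58: ✗
sku=E29: ✗
sku=E59: ✓ → 439
sku=E23: ✗
sku=E46: ✓ → 63
soylent_sum = 411 + 439 + 63 = 913

umbra_sum=2710, food_sum=2589, soylent_sum=913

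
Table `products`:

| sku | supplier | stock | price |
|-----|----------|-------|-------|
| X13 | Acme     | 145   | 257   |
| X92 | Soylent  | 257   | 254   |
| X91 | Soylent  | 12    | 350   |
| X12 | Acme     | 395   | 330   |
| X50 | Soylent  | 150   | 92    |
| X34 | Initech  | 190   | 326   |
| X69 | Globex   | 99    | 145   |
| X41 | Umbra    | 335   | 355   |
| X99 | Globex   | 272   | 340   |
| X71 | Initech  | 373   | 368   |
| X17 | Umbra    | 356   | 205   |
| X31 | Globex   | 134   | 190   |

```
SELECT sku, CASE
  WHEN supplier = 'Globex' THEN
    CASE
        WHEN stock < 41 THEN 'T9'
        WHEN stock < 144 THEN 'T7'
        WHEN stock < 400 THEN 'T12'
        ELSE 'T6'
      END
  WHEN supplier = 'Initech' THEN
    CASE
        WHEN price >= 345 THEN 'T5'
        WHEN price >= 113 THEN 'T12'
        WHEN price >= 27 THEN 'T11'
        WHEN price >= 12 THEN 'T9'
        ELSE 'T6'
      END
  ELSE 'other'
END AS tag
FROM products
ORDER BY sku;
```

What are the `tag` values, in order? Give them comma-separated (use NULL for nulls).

other, other, other, T7, T12, other, other, T7, T5, other, other, T12

sku=X12: supplier='Acme' → outer ELSE → other
sku=X13: supplier='Acme' → outer ELSE → other
sku=X17: supplier='Umbra' → outer ELSE → other
sku=X31: supplier='Globex' → inner[stock < 144] → T7
sku=X34: supplier='Initech' → inner[price >= 113] → T12
sku=X41: supplier='Umbra' → outer ELSE → other
sku=X50: supplier='Soylent' → outer ELSE → other
sku=X69: supplier='Globex' → inner[stock < 144] → T7
sku=X71: supplier='Initech' → inner[price >= 345] → T5
sku=X91: supplier='Soylent' → outer ELSE → other
sku=X92: supplier='Soylent' → outer ELSE → other
sku=X99: supplier='Globex' → inner[stock < 400] → T12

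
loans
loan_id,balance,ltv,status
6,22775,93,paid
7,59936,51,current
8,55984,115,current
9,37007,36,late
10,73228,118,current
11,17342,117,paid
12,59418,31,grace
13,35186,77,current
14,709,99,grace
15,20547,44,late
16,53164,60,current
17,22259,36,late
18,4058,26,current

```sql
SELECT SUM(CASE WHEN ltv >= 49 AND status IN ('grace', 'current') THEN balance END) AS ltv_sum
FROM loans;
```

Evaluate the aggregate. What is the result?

loan_id=6: ✗
loan_id=7: ✓ → 59936
loan_id=8: ✓ → 55984
loan_id=9: ✗
loan_id=10: ✓ → 73228
loan_id=11: ✗
loan_id=12: ✗
loan_id=13: ✓ → 35186
loan_id=14: ✓ → 709
loan_id=15: ✗
loan_id=16: ✓ → 53164
loan_id=17: ✗
loan_id=18: ✗
ltv_sum = 59936 + 55984 + 73228 + 35186 + 709 + 53164 = 278207

278207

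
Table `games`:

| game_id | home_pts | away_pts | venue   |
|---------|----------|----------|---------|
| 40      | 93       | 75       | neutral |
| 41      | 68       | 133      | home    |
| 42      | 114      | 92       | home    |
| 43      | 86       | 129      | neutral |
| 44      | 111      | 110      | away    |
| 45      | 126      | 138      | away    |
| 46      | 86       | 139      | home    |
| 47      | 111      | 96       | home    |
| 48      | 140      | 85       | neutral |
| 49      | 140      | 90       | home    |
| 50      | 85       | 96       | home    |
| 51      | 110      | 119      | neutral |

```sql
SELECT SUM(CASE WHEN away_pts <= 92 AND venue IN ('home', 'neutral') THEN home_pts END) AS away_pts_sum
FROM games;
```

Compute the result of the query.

game_id=40: ✓ → 93
game_id=41: ✗
game_id=42: ✓ → 114
game_id=43: ✗
game_id=44: ✗
game_id=45: ✗
game_id=46: ✗
game_id=47: ✗
game_id=48: ✓ → 140
game_id=49: ✓ → 140
game_id=50: ✗
game_id=51: ✗
away_pts_sum = 93 + 114 + 140 + 140 = 487

487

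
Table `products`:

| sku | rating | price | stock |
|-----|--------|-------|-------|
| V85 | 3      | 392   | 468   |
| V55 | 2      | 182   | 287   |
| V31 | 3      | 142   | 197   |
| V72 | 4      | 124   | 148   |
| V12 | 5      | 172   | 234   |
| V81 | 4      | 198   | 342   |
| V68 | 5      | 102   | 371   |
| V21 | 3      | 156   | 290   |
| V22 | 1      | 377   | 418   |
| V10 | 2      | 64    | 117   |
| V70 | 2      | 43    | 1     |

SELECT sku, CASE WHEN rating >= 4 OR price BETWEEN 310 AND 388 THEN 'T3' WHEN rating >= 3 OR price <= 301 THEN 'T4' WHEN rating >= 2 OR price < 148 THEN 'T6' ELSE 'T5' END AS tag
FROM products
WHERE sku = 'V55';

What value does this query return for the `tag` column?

sku = V55: rating=2, price=182, stock=287.
rating >= 4 OR price BETWEEN 310 AND 388 → false
rating >= 3 OR price <= 301 → true → T4

T4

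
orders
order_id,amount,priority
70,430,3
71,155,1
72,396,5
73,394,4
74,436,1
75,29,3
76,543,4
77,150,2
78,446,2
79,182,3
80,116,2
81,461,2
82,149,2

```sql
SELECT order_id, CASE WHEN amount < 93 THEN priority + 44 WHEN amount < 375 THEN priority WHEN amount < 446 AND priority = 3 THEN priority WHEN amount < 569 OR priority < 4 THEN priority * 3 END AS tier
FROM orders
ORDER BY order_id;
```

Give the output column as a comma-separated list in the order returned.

order_id=70: amount < 446 AND priority = 3 → 3
order_id=71: amount < 375 → 1
order_id=72: amount < 569 OR priority < 4 → 15
order_id=73: amount < 569 OR priority < 4 → 12
order_id=74: amount < 569 OR priority < 4 → 3
order_id=75: amount < 93 → 47
order_id=76: amount < 569 OR priority < 4 → 12
order_id=77: amount < 375 → 2
order_id=78: amount < 569 OR priority < 4 → 6
order_id=79: amount < 375 → 3
order_id=80: amount < 375 → 2
order_id=81: amount < 569 OR priority < 4 → 6
order_id=82: amount < 375 → 2

3, 1, 15, 12, 3, 47, 12, 2, 6, 3, 2, 6, 2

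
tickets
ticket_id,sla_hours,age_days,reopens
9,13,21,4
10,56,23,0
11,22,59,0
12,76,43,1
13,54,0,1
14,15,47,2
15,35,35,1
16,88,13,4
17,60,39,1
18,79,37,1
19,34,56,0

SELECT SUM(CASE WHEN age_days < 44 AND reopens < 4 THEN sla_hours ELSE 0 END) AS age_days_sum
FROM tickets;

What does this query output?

ticket_id=9: ✗
ticket_id=10: ✓ → 56
ticket_id=11: ✗
ticket_id=12: ✓ → 76
ticket_id=13: ✓ → 54
ticket_id=14: ✗
ticket_id=15: ✓ → 35
ticket_id=16: ✗
ticket_id=17: ✓ → 60
ticket_id=18: ✓ → 79
ticket_id=19: ✗
age_days_sum = 56 + 76 + 54 + 35 + 60 + 79 = 360

360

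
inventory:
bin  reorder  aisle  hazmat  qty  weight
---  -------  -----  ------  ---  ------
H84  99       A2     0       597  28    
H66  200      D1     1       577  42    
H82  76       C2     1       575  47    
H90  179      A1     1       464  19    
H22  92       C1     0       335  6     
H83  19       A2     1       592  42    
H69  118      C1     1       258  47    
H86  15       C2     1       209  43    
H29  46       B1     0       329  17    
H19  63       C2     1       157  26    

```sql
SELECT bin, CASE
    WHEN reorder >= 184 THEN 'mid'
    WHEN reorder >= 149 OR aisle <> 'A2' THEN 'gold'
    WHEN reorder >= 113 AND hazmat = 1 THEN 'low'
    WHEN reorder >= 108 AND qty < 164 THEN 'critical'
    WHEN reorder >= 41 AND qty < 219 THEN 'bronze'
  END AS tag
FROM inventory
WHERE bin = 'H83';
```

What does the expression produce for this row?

NULL

bin = H83: reorder=19, aisle=A2, hazmat=1, qty=592, weight=42.
reorder >= 184 → false
reorder >= 149 OR aisle <> 'A2' → false
reorder >= 113 AND hazmat = 1 → false
reorder >= 108 AND qty < 164 → false
reorder >= 41 AND qty < 219 → false
No WHEN matched and there is no ELSE, so the CASE yields NULL.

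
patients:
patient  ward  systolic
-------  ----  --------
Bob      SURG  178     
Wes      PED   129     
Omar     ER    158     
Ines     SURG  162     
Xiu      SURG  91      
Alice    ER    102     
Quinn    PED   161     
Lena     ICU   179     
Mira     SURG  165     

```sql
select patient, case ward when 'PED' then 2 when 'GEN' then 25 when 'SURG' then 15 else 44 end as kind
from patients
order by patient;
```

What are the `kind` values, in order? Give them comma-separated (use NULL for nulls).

44, 15, 15, 44, 15, 44, 2, 2, 15

patient=Alice: ELSE → 44
patient=Bob: ward='SURG' → 15
patient=Ines: ward='SURG' → 15
patient=Lena: ELSE → 44
patient=Mira: ward='SURG' → 15
patient=Omar: ELSE → 44
patient=Quinn: ward='PED' → 2
patient=Wes: ward='PED' → 2
patient=Xiu: ward='SURG' → 15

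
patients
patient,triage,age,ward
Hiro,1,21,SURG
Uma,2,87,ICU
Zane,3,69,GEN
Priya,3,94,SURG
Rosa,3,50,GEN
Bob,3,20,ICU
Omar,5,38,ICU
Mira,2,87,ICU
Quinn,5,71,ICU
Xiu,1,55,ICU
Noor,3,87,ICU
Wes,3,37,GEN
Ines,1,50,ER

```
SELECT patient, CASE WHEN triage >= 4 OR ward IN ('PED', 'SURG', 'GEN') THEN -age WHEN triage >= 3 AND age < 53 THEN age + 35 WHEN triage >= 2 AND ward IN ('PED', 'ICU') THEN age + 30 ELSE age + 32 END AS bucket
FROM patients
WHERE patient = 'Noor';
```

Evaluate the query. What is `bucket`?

patient = Noor: triage=3, age=87, ward=ICU.
triage >= 4 OR ward IN ('PED', 'SURG', 'GEN') → false
triage >= 3 AND age < 53 → false
triage >= 2 AND ward IN ('PED', 'ICU') → true → 117

117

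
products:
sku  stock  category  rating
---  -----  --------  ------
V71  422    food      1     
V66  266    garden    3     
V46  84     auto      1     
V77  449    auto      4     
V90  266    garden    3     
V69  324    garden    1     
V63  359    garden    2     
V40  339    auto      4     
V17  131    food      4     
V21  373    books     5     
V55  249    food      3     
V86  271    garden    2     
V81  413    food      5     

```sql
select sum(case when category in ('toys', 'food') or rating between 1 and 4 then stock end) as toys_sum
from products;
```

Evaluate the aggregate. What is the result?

3573

sku=V71: ✓ → 422
sku=V66: ✓ → 266
sku=V46: ✓ → 84
sku=V77: ✓ → 449
sku=V90: ✓ → 266
sku=V69: ✓ → 324
sku=V63: ✓ → 359
sku=V40: ✓ → 339
sku=V17: ✓ → 131
sku=V21: ✗
sku=V55: ✓ → 249
sku=V86: ✓ → 271
sku=V81: ✓ → 413
toys_sum = 422 + 266 + 84 + 449 + 266 + 324 + 359 + 339 + 131 + 249 + 271 + 413 = 3573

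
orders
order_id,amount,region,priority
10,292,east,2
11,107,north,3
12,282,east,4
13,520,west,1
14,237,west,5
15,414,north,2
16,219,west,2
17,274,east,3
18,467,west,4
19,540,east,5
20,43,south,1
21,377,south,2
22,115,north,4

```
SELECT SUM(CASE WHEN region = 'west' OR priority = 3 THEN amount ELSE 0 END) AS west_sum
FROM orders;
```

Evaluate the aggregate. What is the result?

1824

order_id=10: ✗
order_id=11: ✓ → 107
order_id=12: ✗
order_id=13: ✓ → 520
order_id=14: ✓ → 237
order_id=15: ✗
order_id=16: ✓ → 219
order_id=17: ✓ → 274
order_id=18: ✓ → 467
order_id=19: ✗
order_id=20: ✗
order_id=21: ✗
order_id=22: ✗
west_sum = 107 + 520 + 237 + 219 + 274 + 467 = 1824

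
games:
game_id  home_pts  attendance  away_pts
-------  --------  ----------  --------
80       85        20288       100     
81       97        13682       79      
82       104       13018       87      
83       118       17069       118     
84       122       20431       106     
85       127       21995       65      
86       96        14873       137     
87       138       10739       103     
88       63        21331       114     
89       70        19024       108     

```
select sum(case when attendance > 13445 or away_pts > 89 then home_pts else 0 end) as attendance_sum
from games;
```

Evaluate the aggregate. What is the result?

916

game_id=80: ✓ → 85
game_id=81: ✓ → 97
game_id=82: ✗
game_id=83: ✓ → 118
game_id=84: ✓ → 122
game_id=85: ✓ → 127
game_id=86: ✓ → 96
game_id=87: ✓ → 138
game_id=88: ✓ → 63
game_id=89: ✓ → 70
attendance_sum = 85 + 97 + 118 + 122 + 127 + 96 + 138 + 63 + 70 = 916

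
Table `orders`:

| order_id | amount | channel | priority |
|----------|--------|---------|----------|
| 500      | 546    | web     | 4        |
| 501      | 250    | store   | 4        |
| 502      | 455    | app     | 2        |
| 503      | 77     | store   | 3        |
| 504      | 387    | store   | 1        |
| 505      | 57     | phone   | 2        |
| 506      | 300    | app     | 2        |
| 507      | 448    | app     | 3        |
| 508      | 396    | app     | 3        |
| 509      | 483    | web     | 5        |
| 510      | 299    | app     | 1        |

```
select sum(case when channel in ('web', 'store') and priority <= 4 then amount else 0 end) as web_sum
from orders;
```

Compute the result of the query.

order_id=500: ✓ → 546
order_id=501: ✓ → 250
order_id=502: ✗
order_id=503: ✓ → 77
order_id=504: ✓ → 387
order_id=505: ✗
order_id=506: ✗
order_id=507: ✗
order_id=508: ✗
order_id=509: ✗
order_id=510: ✗
web_sum = 546 + 250 + 77 + 387 = 1260

1260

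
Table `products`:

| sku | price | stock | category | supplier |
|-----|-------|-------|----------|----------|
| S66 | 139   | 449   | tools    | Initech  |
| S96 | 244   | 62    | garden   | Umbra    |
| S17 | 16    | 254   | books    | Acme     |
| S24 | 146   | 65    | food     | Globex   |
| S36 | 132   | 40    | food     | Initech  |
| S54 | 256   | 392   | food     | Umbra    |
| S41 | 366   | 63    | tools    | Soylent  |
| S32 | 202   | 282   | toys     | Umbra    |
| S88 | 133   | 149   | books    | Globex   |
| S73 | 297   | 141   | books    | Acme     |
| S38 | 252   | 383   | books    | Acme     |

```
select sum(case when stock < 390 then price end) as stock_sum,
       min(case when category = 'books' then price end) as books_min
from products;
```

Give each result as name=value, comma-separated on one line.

[stock_sum: stock < 390]
sku=S66: ✗
sku=S96: ✓ → 244
sku=S17: ✓ → 16
sku=S24: ✓ → 146
sku=S36: ✓ → 132
sku=S54: ✗
sku=S41: ✓ → 366
sku=S32: ✓ → 202
sku=S88: ✓ → 133
sku=S73: ✓ → 297
sku=S38: ✓ → 252
stock_sum = 244 + 16 + 146 + 132 + 366 + 202 + 133 + 297 + 252 = 1788
—
[books_min: category = 'books']
sku=S66: ✗
sku=S96: ✗
sku=S17: ✓ → 16
sku=S24: ✗
sku=S36: ✗
sku=S54: ✗
sku=S41: ✗
sku=S32: ✗
sku=S88: ✓ → 133
sku=S73: ✓ → 297
sku=S38: ✓ → 252
books_min = MIN(16, 133, 297, 252) = 16

stock_sum=1788, books_min=16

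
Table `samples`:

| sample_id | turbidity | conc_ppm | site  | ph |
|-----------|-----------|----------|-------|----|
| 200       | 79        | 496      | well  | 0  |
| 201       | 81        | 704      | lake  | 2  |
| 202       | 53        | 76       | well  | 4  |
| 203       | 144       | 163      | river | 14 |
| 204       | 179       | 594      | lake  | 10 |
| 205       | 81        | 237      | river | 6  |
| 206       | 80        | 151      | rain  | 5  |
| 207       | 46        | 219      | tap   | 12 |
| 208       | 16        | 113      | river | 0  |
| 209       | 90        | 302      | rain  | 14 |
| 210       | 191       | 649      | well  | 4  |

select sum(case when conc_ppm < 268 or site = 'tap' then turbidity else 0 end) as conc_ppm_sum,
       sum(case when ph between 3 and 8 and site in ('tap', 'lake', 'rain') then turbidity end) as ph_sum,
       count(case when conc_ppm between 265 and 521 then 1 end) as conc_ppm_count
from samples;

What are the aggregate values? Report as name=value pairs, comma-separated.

conc_ppm_sum=420, ph_sum=80, conc_ppm_count=2

[conc_ppm_sum: conc_ppm < 268 or site = 'tap']
sample_id=200: ✗
sample_id=201: ✗
sample_id=202: ✓ → 53
sample_id=203: ✓ → 144
sample_id=204: ✗
sample_id=205: ✓ → 81
sample_id=206: ✓ → 80
sample_id=207: ✓ → 46
sample_id=208: ✓ → 16
sample_id=209: ✗
sample_id=210: ✗
conc_ppm_sum = 53 + 144 + 81 + 80 + 46 + 16 = 420
—
[ph_sum: ph between 3 and 8 and site in ('tap', 'lake', 'rain')]
sample_id=200: ✗
sample_id=201: ✗
sample_id=202: ✗
sample_id=203: ✗
sample_id=204: ✗
sample_id=205: ✗
sample_id=206: ✓ → 80
sample_id=207: ✗
sample_id=208: ✗
sample_id=209: ✗
sample_id=210: ✗
ph_sum = 80
—
[conc_ppm_count: conc_ppm between 265 and 521]
sample_id=200: ✓ → 1
sample_id=201: ✗
sample_id=202: ✗
sample_id=203: ✗
sample_id=204: ✗
sample_id=205: ✗
sample_id=206: ✗
sample_id=207: ✗
sample_id=208: ✗
sample_id=209: ✓ → 1
sample_id=210: ✗
conc_ppm_count = COUNT(1, 1) = 2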